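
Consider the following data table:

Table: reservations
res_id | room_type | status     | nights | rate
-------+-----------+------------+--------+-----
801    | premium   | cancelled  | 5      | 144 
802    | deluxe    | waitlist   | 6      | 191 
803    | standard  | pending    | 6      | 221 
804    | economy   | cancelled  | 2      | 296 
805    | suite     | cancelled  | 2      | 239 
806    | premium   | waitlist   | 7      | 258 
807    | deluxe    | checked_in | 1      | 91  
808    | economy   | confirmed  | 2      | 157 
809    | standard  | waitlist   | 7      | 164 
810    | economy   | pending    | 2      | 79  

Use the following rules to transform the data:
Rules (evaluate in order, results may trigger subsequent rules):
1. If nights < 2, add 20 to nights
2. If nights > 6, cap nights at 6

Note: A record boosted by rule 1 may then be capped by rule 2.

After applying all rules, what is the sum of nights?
43

Step 1: Apply rule 1 to records with nights < 2
  - 1 records get bonus of 20
  - Of these, 1 records then exceed 6 and get capped
Step 2: Apply rule 2 to records with nights > 6
  - 2 records (original) are capped
Step 3: Calculate final sum = 43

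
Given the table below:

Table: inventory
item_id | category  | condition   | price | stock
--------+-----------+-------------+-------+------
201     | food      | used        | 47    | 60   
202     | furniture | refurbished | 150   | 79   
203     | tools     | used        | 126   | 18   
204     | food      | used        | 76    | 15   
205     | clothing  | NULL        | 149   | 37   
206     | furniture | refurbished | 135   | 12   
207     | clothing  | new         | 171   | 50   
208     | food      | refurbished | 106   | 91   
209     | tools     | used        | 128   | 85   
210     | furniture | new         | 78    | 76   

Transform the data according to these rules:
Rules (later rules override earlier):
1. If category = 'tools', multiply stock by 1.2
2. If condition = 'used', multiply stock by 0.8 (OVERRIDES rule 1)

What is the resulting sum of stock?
487.4

Step 1: Rule 2 takes priority for records with condition = 'used'
  - 4 records: 178 × 0.8 = 142.4
Step 2: Rule 1 applies to remaining records with category = 'tools'
  - 0 records: 0 × 1.2 = 0.0
Step 3: Other records unchanged: 345
Step 4: Final sum = 142.4 + 0.0 + 345 = 487.4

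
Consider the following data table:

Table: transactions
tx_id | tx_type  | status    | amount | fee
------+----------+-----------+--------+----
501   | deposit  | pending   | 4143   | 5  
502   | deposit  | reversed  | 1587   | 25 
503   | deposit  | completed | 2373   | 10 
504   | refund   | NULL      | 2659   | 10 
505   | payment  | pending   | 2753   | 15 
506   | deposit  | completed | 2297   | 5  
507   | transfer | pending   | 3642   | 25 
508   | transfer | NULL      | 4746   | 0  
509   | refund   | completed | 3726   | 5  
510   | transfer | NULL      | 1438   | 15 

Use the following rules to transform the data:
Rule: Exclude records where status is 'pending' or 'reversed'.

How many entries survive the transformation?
6

Step 1: Count records to exclude
  - 3 (pending) + 1 (reversed) = 4 records
Step 2: Total records: 10
Step 3: Remaining = 10 - 4 = 6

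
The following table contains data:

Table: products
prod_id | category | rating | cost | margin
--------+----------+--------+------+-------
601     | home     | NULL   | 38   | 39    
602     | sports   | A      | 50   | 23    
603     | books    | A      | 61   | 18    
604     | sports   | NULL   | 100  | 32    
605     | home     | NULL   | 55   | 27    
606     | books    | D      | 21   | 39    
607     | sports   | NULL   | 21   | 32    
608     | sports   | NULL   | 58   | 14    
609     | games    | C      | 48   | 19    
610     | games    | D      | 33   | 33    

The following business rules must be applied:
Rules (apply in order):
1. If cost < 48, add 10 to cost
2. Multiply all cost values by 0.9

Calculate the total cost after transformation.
472.5

Step 1: Apply Rule 1 - Add 10 to records with cost < 48
  - 4 records affected: 113 + (4 × 10) = 153
  - Unaffected records: 372
  - Sum after Rule 1: 525
Step 2: Apply Rule 2 - Multiply all by 0.9
  - 525 × 0.9 = 472.5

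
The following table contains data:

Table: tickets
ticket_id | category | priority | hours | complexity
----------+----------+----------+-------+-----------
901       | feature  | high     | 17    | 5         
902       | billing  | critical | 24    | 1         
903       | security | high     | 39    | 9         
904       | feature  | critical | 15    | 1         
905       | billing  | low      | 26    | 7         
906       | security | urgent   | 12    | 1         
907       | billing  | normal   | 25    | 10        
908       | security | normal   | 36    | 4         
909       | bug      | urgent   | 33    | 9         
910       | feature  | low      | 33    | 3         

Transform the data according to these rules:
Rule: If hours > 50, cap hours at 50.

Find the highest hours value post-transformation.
39

Step 1: Original maximum hours = 39
Step 2: Check cap of 50 against maximum
Step 3: No records exceed the cap (max 39 <= cap 50), so no capping applies
Step 4: Maximum after transformation = 39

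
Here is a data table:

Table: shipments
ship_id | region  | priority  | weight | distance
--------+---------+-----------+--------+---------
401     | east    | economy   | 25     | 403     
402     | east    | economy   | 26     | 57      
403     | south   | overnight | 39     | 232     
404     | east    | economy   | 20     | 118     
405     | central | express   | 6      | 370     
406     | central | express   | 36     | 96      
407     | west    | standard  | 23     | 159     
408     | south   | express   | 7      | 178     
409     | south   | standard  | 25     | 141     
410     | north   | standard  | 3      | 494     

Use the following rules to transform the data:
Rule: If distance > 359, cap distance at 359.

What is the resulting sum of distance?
2058

Step 1: 3 records have distance > 359
Step 2: These records originally summed to 1267
Step 3: After capping: 3 × 359 = 1077
Step 4: Unaffected records sum: 981
Step 5: Final sum = 1077 + 981 = 2058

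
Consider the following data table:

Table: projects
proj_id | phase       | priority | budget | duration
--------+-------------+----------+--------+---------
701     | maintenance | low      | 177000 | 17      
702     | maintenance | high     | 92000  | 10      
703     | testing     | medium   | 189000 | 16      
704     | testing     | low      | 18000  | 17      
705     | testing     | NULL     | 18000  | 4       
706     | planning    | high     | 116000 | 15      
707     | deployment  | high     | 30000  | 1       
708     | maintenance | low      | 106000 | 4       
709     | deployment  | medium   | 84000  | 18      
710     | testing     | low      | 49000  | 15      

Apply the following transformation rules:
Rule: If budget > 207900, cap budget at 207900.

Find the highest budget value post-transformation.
189000

Step 1: Original maximum budget = 189000
Step 2: Check cap of 207900 against maximum
Step 3: No records exceed the cap (max 189000 <= cap 207900), so no capping applies
Step 4: Maximum after transformation = 189000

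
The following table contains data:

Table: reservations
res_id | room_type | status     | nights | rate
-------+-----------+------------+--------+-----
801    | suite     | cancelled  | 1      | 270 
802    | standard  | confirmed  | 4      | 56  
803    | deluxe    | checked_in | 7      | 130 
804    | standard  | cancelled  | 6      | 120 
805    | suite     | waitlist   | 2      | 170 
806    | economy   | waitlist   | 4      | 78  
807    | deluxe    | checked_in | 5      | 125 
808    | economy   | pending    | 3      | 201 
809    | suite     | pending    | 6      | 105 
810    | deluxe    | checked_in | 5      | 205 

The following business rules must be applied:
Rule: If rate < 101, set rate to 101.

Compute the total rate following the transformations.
1528

Step 1: 2 records have rate < 101
Step 2: These records originally summed to 134
Step 3: After setting to minimum: 2 × 101 = 202
Step 4: Unaffected records sum: 1326
Step 5: Final sum = 202 + 1326 = 1528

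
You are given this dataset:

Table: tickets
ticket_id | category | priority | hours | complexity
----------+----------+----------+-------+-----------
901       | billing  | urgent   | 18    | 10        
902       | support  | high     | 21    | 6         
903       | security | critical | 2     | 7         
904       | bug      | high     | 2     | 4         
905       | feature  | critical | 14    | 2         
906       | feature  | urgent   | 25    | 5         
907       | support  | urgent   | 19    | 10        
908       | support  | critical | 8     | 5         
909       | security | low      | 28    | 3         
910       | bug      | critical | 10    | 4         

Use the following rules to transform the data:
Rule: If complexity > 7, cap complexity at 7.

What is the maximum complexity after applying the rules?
7

Step 1: Original maximum complexity = 10
Step 2: Apply cap at 7
Step 3: 2 records had complexity > 7 and were capped
Step 4: Maximum after transformation = 7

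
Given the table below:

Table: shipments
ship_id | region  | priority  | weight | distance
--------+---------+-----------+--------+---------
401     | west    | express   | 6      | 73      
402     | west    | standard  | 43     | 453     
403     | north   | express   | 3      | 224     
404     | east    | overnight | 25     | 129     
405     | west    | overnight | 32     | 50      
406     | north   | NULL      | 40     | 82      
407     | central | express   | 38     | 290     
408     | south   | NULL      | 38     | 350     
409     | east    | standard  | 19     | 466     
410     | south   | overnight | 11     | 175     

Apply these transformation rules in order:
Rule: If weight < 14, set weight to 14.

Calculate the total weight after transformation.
277

Step 1: 3 records have weight < 14
Step 2: These records originally summed to 20
Step 3: After setting to minimum: 3 × 14 = 42
Step 4: Unaffected records sum: 235
Step 5: Final sum = 42 + 235 = 277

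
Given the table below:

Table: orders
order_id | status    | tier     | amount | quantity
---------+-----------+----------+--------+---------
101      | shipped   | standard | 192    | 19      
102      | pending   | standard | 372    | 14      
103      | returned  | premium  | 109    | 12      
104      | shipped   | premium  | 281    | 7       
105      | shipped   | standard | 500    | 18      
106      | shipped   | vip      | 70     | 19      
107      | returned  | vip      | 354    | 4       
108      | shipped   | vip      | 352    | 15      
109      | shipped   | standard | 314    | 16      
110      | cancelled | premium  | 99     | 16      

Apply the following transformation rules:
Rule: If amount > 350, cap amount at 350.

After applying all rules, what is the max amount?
350

Step 1: Original maximum amount = 500
Step 2: Apply cap at 350
Step 3: 4 records had amount > 350 and were capped
Step 4: Maximum after transformation = 350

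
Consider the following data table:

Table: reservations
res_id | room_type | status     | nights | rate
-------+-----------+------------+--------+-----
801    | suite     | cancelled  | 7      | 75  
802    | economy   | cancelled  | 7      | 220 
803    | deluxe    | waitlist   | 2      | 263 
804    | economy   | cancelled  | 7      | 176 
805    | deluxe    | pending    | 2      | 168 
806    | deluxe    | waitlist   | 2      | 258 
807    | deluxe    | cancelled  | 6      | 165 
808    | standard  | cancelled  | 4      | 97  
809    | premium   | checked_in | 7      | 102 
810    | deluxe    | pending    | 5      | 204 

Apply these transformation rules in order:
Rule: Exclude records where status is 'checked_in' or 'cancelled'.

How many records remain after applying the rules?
4

Step 1: Count records to exclude
  - 1 (checked_in) + 5 (cancelled) = 6 records
Step 2: Total records: 10
Step 3: Remaining = 10 - 6 = 4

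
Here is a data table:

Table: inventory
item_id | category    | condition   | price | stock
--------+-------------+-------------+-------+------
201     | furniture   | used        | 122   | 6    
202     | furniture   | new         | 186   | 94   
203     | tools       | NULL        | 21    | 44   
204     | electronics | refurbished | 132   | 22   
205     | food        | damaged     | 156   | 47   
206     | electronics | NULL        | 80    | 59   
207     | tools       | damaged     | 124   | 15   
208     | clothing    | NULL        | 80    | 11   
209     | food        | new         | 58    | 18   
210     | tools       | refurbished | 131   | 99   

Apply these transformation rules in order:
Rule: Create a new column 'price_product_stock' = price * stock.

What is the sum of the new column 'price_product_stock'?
50849

Step 1: For each record, compute price * stock
Example calculations:
  122 * 6 = 732
  186 * 94 = 17484
  21 * 44 = 924
  ...
Step 2: Sum all derived values
Step 3: Total = 50849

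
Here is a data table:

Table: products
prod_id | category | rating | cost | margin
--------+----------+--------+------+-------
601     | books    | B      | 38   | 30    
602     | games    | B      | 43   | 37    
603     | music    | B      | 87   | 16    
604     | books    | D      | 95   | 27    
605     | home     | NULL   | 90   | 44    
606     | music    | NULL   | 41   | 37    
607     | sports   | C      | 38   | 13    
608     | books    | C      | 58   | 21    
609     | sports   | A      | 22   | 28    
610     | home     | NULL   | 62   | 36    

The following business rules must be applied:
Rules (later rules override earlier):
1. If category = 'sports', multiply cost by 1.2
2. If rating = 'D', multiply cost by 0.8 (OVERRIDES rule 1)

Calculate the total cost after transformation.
567.0

Step 1: Rule 2 takes priority for records with rating = 'D'
  - 1 records: 95 × 0.8 = 76.0
Step 2: Rule 1 applies to remaining records with category = 'sports'
  - 2 records: 60 × 1.2 = 72.0
Step 3: Other records unchanged: 419
Step 4: Final sum = 76.0 + 72.0 + 419 = 567.0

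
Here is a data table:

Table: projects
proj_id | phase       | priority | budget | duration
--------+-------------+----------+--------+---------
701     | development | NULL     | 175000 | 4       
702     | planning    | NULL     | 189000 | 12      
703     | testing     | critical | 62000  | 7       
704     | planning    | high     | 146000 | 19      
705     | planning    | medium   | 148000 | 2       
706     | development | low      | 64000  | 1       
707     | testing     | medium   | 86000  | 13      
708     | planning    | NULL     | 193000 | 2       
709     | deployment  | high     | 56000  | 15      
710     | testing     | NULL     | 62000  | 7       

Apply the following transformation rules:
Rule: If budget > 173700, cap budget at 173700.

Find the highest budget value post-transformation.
173700

Step 1: Original maximum budget = 193000
Step 2: Apply cap at 173700
Step 3: 3 records had budget > 173700 and were capped
Step 4: Maximum after transformation = 173700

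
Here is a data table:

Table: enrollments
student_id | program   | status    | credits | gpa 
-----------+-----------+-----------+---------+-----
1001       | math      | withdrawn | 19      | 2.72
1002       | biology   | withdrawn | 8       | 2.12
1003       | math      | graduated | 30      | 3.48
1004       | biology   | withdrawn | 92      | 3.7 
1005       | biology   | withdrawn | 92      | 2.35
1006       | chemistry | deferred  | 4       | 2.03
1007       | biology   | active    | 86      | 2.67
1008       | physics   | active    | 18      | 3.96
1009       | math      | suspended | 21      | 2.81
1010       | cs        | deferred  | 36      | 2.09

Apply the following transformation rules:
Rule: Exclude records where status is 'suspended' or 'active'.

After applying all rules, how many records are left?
7

Step 1: Count records to exclude
  - 1 (suspended) + 2 (active) = 3 records
Step 2: Total records: 10
Step 3: Remaining = 10 - 3 = 7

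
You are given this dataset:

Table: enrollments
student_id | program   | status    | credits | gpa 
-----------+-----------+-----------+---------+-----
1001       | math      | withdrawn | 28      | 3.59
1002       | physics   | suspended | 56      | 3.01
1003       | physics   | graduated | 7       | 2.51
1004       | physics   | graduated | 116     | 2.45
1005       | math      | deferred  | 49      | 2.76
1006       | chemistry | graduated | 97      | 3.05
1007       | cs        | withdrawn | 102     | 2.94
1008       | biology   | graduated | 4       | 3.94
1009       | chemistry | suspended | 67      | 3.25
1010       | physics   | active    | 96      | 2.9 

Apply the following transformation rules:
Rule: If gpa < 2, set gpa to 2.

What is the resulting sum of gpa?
30.4

Step 1: 0 records have gpa < 2
Step 2: These records originally summed to 0
Step 3: After setting to minimum: 0 × 2 = 0
Step 4: Unaffected records sum: 30.4
Step 5: Final sum = 0 + 30.4 = 30.4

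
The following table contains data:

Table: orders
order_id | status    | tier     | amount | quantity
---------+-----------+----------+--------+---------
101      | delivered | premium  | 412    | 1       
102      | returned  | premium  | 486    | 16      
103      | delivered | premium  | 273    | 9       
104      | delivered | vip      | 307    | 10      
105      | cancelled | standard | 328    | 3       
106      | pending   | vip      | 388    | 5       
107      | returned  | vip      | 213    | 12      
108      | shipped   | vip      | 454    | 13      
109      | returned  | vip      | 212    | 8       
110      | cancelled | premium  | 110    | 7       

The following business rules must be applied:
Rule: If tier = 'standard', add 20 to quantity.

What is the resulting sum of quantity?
104

Step 1: Count records where tier = 'standard': 1
Step 2: Total bonus added: 1 × 20 = 20
Step 3: Original sum of quantity: 84
Step 4: Final sum = 84 + 20 = 104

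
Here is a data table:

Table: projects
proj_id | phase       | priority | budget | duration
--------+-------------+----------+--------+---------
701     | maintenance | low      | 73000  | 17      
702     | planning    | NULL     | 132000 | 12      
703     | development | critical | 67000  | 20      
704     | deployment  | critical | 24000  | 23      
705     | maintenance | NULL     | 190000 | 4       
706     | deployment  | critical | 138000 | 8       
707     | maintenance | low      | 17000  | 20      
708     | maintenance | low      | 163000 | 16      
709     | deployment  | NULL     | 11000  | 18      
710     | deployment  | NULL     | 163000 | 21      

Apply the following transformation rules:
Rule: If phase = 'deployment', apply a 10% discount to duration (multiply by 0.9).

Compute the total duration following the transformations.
152.0

Step 1: Records with phase = 'deployment' have total duration = 70
Step 2: Apply multiplier: 70 × 0.9 = 63.0
Step 3: Other records total: 89
Step 4: Final sum = 63.0 + 89 = 152.0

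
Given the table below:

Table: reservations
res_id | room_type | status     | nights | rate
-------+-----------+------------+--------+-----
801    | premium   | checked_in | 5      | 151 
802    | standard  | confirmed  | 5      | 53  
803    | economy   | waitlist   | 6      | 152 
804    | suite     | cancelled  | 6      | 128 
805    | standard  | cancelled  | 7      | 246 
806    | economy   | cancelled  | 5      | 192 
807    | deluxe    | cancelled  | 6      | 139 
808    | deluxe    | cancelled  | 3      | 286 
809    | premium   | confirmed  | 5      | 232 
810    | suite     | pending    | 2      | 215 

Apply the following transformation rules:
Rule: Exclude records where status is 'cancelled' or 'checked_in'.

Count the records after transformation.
4

Step 1: Count records to exclude
  - 5 (cancelled) + 1 (checked_in) = 6 records
Step 2: Total records: 10
Step 3: Remaining = 10 - 6 = 4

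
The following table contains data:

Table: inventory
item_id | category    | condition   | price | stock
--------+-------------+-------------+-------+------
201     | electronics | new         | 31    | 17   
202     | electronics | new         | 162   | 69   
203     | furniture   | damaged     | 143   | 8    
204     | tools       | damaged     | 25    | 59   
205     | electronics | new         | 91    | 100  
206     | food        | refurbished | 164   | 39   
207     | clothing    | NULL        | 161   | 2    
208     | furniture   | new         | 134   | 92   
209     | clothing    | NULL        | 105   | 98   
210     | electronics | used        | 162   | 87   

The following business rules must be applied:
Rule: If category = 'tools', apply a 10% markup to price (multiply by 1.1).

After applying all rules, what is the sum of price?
1180.5

Step 1: Records with category = 'tools' have total price = 25
Step 2: Apply multiplier: 25 × 1.1 = 27.5
Step 3: Other records total: 1153
Step 4: Final sum = 27.5 + 1153 = 1180.5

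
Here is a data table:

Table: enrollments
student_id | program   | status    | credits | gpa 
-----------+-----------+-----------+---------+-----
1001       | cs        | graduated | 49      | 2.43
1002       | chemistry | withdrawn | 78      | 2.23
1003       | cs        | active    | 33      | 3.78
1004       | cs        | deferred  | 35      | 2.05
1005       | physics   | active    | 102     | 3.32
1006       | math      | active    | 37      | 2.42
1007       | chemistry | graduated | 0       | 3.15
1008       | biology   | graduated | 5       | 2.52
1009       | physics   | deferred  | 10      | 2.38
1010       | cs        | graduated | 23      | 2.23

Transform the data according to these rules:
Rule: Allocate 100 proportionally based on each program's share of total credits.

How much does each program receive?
biology: 1.34, chemistry: 20.97, cs: 37.63, math: 9.95, physics: 30.11

Step 1: Calculate total credits = 372
Step 2: Calculate each program's proportion:
  biology: 5/372 = 1.34% → 1.34
  chemistry: 78/372 = 20.97% → 20.97
  cs: 140/372 = 37.63% → 37.63
  math: 37/372 = 9.95% → 9.95
  physics: 112/372 = 30.11% → 30.11
Step 3: Verify: sum of allocations ≈ 100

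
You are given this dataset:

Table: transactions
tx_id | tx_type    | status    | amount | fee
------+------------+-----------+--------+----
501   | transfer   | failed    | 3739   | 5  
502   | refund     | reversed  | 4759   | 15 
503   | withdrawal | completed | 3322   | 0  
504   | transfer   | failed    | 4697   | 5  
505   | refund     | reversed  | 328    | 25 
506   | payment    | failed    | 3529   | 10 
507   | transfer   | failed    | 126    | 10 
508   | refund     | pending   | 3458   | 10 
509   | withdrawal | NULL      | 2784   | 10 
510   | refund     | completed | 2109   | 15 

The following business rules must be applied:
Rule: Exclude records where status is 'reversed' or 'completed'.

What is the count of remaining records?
6

Step 1: Count records to exclude
  - 2 (reversed) + 2 (completed) = 4 records
Step 2: Total records: 10
Step 3: Remaining = 10 - 4 = 6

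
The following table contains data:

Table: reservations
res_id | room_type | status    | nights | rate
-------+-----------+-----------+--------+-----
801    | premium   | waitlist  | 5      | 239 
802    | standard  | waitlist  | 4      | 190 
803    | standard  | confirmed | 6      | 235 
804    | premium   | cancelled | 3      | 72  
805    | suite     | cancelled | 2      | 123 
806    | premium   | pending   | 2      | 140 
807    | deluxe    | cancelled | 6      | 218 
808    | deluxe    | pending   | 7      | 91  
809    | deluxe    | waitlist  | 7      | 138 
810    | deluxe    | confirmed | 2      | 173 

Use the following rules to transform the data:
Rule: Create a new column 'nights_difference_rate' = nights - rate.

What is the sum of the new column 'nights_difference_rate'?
-1575

Step 1: For each record, compute nights - rate
Example calculations:
  5 - 239 = -234
  4 - 190 = -186
  6 - 235 = -229
  ...
Step 2: Sum all derived values
Step 3: Total = -1575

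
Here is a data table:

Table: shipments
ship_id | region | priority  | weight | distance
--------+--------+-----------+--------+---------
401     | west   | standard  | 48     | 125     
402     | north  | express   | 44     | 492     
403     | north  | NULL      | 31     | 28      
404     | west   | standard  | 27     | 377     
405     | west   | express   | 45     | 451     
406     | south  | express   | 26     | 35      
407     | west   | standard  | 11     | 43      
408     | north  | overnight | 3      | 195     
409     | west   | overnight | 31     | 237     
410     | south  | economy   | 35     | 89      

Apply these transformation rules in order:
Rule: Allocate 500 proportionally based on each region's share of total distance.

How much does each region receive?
north: 172.54, south: 29.92, west: 297.54

Step 1: Calculate total distance = 2072
Step 2: Calculate each region's proportion:
  north: 715/2072 = 34.51% → 172.54
  south: 124/2072 = 5.98% → 29.92
  west: 1233/2072 = 59.51% → 297.54
Step 3: Verify: sum of allocations ≈ 500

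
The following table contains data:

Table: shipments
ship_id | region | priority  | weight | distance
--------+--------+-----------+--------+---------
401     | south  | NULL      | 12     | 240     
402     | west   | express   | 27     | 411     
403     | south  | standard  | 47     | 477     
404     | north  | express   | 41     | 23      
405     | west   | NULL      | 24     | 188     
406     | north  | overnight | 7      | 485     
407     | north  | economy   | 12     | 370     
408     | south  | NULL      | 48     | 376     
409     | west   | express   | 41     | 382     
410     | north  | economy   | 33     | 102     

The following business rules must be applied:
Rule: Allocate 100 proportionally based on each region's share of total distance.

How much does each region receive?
north: 32.09, south: 35.79, west: 32.12

Step 1: Calculate total distance = 3054
Step 2: Calculate each region's proportion:
  north: 980/3054 = 32.09% → 32.09
  south: 1093/3054 = 35.79% → 35.79
  west: 981/3054 = 32.12% → 32.12
Step 3: Verify: sum of allocations ≈ 100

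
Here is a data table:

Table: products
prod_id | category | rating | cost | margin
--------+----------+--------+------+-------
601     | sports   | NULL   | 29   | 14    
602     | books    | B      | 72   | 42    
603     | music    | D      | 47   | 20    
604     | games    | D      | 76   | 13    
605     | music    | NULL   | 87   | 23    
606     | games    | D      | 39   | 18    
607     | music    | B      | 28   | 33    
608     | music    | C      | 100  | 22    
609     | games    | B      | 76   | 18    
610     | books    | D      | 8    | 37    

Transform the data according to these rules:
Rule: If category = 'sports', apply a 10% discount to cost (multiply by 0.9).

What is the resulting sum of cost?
559.1

Step 1: Records with category = 'sports' have total cost = 29
Step 2: Apply multiplier: 29 × 0.9 = 26.1
Step 3: Other records total: 533
Step 4: Final sum = 26.1 + 533 = 559.1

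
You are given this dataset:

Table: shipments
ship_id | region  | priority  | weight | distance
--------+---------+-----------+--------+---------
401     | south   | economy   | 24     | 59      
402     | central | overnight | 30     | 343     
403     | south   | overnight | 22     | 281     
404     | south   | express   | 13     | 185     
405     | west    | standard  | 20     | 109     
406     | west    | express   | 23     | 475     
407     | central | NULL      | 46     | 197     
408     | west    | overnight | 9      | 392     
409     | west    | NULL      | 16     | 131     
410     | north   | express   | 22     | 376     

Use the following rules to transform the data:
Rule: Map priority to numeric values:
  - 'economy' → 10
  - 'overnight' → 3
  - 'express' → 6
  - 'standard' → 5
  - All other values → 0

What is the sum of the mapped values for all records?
42

Step 1: Apply mapping to each record
Step 2: Count by status:
  'economy': 1 records × 10 = 10
  'overnight': 3 records × 3 = 9
  'express': 3 records × 6 = 18
  'standard': 1 records × 5 = 5
Step 3: Sum all mapped values = 42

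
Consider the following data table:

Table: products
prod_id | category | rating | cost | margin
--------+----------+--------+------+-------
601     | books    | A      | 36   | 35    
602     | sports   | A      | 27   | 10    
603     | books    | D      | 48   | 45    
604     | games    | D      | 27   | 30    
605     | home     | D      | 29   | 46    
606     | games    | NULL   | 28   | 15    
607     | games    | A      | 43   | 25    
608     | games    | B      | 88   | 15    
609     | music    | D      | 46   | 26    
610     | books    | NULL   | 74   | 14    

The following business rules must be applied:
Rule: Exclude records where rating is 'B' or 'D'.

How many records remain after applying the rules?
5

Step 1: Count records to exclude
  - 1 (B) + 4 (D) = 5 records
Step 2: Total records: 10
Step 3: Remaining = 10 - 5 = 5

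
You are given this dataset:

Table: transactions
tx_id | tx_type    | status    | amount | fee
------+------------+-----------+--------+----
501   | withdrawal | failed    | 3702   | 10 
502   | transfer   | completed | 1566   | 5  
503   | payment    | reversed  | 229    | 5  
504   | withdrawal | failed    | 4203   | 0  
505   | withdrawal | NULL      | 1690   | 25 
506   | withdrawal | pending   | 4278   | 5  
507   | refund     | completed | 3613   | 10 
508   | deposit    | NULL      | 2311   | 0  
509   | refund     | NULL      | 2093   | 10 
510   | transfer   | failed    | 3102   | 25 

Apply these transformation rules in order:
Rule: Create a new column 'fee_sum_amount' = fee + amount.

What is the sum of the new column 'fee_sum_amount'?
26882

Step 1: For each record, compute fee + amount
Example calculations:
  10 + 3702 = 3712
  5 + 1566 = 1571
  5 + 229 = 234
  ...
Step 2: Sum all derived values
Step 3: Total = 26882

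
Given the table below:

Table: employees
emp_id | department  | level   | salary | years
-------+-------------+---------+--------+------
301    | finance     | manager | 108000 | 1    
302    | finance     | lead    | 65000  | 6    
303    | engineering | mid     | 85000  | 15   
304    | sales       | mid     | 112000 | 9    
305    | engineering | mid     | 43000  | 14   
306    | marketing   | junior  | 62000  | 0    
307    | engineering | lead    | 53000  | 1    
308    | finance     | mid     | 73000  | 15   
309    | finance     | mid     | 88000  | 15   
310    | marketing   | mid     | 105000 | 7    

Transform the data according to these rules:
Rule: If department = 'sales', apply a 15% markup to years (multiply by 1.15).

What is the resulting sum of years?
84.35

Step 1: Records with department = 'sales' have total years = 9
Step 2: Apply multiplier: 9 × 1.15 = 10.35
Step 3: Other records total: 74
Step 4: Final sum = 10.35 + 74 = 84.35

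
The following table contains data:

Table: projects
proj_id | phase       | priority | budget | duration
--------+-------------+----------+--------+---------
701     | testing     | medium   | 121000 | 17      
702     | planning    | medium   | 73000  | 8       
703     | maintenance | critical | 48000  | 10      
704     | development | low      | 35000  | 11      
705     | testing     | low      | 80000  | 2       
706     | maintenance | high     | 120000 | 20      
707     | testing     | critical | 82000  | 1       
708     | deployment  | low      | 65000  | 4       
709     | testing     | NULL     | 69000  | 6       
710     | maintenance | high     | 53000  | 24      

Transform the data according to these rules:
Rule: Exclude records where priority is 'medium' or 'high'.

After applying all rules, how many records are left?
6

Step 1: Count records to exclude
  - 2 (medium) + 2 (high) = 4 records
Step 2: Total records: 10
Step 3: Remaining = 10 - 4 = 6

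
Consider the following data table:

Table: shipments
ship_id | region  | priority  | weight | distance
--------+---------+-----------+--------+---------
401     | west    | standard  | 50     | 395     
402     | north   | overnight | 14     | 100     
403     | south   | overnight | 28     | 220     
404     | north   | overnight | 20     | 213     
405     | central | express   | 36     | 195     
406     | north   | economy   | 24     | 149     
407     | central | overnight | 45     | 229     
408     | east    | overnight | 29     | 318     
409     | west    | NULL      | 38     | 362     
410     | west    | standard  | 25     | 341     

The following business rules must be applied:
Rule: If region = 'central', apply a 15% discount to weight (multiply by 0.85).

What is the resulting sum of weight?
296.85

Step 1: Records with region = 'central' have total weight = 81
Step 2: Apply multiplier: 81 × 0.85 = 68.85
Step 3: Other records total: 228
Step 4: Final sum = 68.85 + 228 = 296.85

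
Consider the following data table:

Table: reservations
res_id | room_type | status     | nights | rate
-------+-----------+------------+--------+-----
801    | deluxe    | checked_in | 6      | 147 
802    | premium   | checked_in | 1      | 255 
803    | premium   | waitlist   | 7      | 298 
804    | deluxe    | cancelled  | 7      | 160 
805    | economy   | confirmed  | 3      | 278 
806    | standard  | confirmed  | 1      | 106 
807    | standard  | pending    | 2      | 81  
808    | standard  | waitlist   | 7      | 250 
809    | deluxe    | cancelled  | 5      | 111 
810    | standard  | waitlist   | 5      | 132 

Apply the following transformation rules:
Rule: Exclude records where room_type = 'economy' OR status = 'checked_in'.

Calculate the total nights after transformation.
34

Step 1: Find records where room_type = 'economy' OR status = 'checked_in'
Step 2: 3 records match, summing to 10
Step 3: Original sum: 44
Step 4: Remaining sum = 44 - 10 = 34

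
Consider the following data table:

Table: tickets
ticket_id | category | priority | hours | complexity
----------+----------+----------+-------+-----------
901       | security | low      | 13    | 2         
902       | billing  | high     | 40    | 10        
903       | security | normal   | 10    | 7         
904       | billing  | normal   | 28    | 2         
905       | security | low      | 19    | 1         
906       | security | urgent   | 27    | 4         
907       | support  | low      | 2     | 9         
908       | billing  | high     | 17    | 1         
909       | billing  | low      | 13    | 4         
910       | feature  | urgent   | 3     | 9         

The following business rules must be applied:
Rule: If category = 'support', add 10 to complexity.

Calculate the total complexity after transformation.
59

Step 1: Count records where category = 'support': 1
Step 2: Total bonus added: 1 × 10 = 10
Step 3: Original sum of complexity: 49
Step 4: Final sum = 49 + 10 = 59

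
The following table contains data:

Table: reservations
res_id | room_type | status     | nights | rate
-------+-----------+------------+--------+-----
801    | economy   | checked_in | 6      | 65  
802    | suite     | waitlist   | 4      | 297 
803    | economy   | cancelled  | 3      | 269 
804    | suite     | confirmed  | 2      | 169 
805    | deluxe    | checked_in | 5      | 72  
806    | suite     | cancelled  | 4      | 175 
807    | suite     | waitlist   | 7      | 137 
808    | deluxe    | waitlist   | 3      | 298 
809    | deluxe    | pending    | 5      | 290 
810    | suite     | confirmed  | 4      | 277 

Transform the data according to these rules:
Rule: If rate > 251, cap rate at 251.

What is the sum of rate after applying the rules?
1873

Step 1: 5 records have rate > 251
Step 2: These records originally summed to 1431
Step 3: After capping: 5 × 251 = 1255
Step 4: Unaffected records sum: 618
Step 5: Final sum = 1255 + 618 = 1873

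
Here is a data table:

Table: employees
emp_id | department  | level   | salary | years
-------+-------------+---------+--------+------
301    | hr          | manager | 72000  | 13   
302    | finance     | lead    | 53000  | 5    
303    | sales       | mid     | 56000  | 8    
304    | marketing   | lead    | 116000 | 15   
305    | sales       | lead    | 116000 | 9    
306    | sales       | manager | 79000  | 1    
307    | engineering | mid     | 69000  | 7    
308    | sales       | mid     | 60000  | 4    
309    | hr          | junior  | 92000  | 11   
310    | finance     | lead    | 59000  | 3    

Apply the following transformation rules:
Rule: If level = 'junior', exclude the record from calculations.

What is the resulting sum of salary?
680000

Step 1: Identify records where level = 'junior'
Step 2: The excluded records sum to 92000
Step 3: Original total salary = 772000
Step 4: Remaining total = 772000 - 92000 = 680000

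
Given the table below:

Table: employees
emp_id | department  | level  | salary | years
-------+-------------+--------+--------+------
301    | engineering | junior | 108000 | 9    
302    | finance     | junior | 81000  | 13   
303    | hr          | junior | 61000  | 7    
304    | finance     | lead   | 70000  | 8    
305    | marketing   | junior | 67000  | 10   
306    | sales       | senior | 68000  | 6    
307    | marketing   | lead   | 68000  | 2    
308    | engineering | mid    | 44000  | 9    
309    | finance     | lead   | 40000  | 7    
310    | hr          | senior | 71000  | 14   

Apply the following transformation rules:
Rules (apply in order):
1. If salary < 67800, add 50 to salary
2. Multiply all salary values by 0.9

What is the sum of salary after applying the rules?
610380.0

Step 1: Apply Rule 1 - Add 50 to records with salary < 67800
  - 4 records affected: 212000 + (4 × 50) = 212200
  - Unaffected records: 466000
  - Sum after Rule 1: 678200
Step 2: Apply Rule 2 - Multiply all by 0.9
  - 678200 × 0.9 = 610380.0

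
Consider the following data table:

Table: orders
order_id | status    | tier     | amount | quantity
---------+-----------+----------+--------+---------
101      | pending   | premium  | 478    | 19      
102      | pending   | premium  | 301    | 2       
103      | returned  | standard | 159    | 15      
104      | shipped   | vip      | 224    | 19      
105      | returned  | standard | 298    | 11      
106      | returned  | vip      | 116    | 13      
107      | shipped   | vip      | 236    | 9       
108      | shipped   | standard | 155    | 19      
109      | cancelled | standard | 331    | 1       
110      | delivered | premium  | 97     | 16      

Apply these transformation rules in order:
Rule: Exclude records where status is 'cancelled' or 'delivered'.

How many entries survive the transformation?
8

Step 1: Count records to exclude
  - 1 (cancelled) + 1 (delivered) = 2 records
Step 2: Total records: 10
Step 3: Remaining = 10 - 2 = 8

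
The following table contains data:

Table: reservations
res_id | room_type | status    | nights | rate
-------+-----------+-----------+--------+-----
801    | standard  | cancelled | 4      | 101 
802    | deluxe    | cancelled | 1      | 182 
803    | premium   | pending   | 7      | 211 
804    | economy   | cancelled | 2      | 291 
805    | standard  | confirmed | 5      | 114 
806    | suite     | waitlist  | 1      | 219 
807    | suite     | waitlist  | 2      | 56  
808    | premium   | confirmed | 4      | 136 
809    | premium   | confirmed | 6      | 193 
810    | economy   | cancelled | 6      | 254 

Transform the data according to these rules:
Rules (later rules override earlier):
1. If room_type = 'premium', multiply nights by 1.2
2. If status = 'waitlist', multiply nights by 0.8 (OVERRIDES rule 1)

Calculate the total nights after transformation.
40.8

Step 1: Rule 2 takes priority for records with status = 'waitlist'
  - 2 records: 3 × 0.8 = 2.4
Step 2: Rule 1 applies to remaining records with room_type = 'premium'
  - 3 records: 17 × 1.2 = 20.4
Step 3: Other records unchanged: 18
Step 4: Final sum = 2.4 + 20.4 + 18 = 40.8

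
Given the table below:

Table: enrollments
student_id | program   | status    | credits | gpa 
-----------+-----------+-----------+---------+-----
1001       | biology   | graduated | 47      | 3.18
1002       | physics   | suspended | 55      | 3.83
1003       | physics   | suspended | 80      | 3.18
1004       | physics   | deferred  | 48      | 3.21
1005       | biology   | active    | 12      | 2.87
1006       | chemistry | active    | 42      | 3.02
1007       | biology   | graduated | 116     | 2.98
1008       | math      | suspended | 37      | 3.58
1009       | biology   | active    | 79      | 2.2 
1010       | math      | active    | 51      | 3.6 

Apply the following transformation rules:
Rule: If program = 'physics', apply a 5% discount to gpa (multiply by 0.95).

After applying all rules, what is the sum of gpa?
31.14

Step 1: Records with program = 'physics' have total gpa = 10.22
Step 2: Apply multiplier: 10.22 × 0.95 = 9.71
Step 3: Other records total: 21.43
Step 4: Final sum = 9.71 + 21.43 = 31.14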